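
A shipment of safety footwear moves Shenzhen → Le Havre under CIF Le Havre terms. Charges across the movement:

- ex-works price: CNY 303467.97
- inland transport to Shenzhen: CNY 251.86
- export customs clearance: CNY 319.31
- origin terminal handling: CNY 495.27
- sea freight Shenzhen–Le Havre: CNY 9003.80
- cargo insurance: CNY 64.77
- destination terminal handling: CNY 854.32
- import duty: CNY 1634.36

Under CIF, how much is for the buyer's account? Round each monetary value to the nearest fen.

Buyer's account: CNY 2488.68

CIF: the seller pays costs through ocean freight and marine insurance to the destination port.
Seller's account: goods 303467.97 + inland to port 251.86 + export clearance 319.31 + origin terminal 495.27 + freight 9003.80 + insurance 64.77 = 313602.98
Buyer's account: destination terminal 854.32 + duty 1634.36 = 2488.68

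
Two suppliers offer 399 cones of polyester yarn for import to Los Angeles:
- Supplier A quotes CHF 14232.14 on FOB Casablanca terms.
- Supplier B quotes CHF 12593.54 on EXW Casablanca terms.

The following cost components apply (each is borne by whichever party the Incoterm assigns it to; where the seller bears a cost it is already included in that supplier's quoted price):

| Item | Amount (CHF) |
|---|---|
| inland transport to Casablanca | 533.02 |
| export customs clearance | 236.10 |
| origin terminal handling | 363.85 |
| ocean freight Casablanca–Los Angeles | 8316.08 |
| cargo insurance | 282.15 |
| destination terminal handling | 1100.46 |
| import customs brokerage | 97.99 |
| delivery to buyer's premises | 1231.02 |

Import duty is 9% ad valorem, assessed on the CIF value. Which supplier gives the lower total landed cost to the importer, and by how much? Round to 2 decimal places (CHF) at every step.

Supplier A (FOB):
CIF value = FOB price + freight + insurance = 14232.14 + 8316.08 + 282.15 = 22830.37
Import duty = 22830.37 × 9% = 2054.73
Buyer bears (A): 8316.08 + 282.15 + 1100.46 + 97.99 + 1231.02 = 11027.70
Landed cost (A) = invoice 14232.14 + 11027.70 + duty 2054.73 = 27314.57
Supplier B (EXW):
CIF value = EXW price + inland to port + export clearance + origin terminal + freight + insurance = 12593.54 + 533.02 + 236.10 + 363.85 + 8316.08 + 282.15 = 22324.74
Import duty = 22324.74 × 9% = 2009.23
Buyer bears (B): 533.02 + 236.10 + 363.85 + 8316.08 + 282.15 + 1100.46 + 97.99 + 1231.02 = 12160.67
Landed cost (B) = invoice 12593.54 + 12160.67 + duty 2009.23 = 26763.44
Difference = |27314.57 − 26763.44| = 551.13

Supplier B is cheaper by CHF 551.13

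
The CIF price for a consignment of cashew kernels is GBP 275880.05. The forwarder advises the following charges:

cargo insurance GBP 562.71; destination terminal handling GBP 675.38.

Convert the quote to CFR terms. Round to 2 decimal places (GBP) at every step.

Not relevant to the conversion: destination terminal — on the buyer under both terms; not part of either seller's price.
From CIF to CFR, the seller no longer bears: insurance.
CFR price = 275880.05 − 562.71 = 275317.34

CFR price: GBP 275317.34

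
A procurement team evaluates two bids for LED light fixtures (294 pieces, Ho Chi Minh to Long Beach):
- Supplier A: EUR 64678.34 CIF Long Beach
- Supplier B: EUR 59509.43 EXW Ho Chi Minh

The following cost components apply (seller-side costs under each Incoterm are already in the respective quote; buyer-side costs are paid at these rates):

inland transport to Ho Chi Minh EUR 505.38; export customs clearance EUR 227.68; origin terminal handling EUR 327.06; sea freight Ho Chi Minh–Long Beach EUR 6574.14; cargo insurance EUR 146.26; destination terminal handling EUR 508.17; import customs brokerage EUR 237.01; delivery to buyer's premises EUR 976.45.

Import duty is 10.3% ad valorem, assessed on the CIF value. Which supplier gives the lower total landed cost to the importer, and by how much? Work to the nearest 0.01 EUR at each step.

Supplier A (CIF):
The CIF price already equals the CIF value: 64678.34
Import duty = 64678.34 × 10.3% = 6661.87
Buyer bears (A): 508.17 + 237.01 + 976.45 = 1721.63
Landed cost (A) = invoice 64678.34 + 1721.63 + duty 6661.87 = 73061.84
Supplier B (EXW):
CIF value = EXW price + inland to port + export clearance + origin terminal + freight + insurance = 59509.43 + 505.38 + 227.68 + 327.06 + 6574.14 + 146.26 = 67289.95
Import duty = 67289.95 × 10.3% = 6930.86
Buyer bears (B): 505.38 + 227.68 + 327.06 + 6574.14 + 146.26 + 508.17 + 237.01 + 976.45 = 9502.15
Landed cost (B) = invoice 59509.43 + 9502.15 + duty 6930.86 = 75942.44
Difference = |73061.84 − 75942.44| = 2880.60

Supplier A is cheaper by EUR 2880.60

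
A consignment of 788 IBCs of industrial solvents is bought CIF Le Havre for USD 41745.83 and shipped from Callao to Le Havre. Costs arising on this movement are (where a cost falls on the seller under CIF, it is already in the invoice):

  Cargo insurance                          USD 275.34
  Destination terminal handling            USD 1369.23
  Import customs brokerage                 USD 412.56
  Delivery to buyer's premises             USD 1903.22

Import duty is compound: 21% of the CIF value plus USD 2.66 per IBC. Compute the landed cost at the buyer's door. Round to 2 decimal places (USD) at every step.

Total landed cost: USD 56293.54

CIF: the seller pays costs through ocean freight and marine insurance to the destination port.
Already in the invoice (seller's account under CIF): insurance — exclude.
The CIF price already equals the CIF value: 41745.83
Ad valorem component: 41745.83 × 21% = 8766.62
Specific component: 788 × 2.66 = 2096.08
Import duty = 8766.62 + 2096.08 = 10862.70
Buyer bears: destination terminal 1369.23 + brokerage 412.56 + delivery 1903.22 + duty 10862.70 = 14547.71
Landed cost = invoice 41745.83 + 14547.71 = 56293.54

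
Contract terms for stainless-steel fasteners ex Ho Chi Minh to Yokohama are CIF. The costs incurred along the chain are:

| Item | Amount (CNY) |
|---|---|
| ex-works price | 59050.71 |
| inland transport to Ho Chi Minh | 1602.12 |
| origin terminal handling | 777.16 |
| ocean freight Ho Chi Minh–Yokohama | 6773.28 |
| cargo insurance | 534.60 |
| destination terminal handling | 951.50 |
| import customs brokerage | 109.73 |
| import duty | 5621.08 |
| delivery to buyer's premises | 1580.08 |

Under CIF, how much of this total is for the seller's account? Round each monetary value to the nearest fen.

Seller's account: CNY 68737.87

CIF: the seller pays costs through ocean freight and marine insurance to the destination port.
Seller's account: goods 59050.71 + inland to port 1602.12 + origin terminal 777.16 + freight 6773.28 + insurance 534.60 = 68737.87
Buyer's account: destination terminal 951.50 + brokerage 109.73 + duty 5621.08 + delivery 1580.08 = 8262.39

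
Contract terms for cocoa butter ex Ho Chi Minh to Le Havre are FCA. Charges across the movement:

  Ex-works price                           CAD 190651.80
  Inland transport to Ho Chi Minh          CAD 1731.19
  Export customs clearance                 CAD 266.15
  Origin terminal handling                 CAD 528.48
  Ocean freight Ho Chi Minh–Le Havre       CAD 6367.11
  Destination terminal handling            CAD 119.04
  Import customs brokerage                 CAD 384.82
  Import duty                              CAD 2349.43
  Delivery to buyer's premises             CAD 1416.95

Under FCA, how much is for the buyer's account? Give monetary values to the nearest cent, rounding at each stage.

Buyer's account: CAD 11165.83

FCA: the seller delivers export-cleared goods to the carrier; the buyer bears costs from that point.
Seller's account: goods 190651.80 + inland to port 1731.19 + export clearance 266.15 = 192649.14
Buyer's account: origin terminal 528.48 + freight 6367.11 + destination terminal 119.04 + brokerage 384.82 + duty 2349.43 + delivery 1416.95 = 11165.83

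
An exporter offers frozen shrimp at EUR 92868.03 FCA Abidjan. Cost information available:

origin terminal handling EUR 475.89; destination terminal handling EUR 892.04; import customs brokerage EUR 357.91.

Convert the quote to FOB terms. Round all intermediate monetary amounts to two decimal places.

FOB price: EUR 93343.92

Not relevant to the conversion: destination terminal, brokerage — on the buyer under both terms; not part of either seller's price.
From FCA to FOB, the seller additionally bears: origin terminal.
FOB price = 92868.03 + 475.89 = 93343.92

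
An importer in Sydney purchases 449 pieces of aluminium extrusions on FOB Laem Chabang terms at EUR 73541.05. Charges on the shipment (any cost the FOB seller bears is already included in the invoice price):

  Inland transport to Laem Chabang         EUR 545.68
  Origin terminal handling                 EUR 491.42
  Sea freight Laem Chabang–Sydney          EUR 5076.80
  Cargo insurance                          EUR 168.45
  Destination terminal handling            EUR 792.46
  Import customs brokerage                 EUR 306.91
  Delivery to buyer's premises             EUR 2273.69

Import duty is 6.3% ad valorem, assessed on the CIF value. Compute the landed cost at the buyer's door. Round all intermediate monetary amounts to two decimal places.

FOB: the seller bears costs until goods are on board at the origin port; the buyer bears freight, insurance and all costs thereafter.
Already in the invoice (seller's account under FOB): inland to port, origin terminal — exclude.
CIF value = FOB price + freight + insurance = 73541.05 + 5076.80 + 168.45 = 78786.30
Import duty = 78786.30 × 6.3% = 4963.54
Buyer bears: freight 5076.80 + insurance 168.45 + destination terminal 792.46 + brokerage 306.91 + delivery 2273.69 + duty 4963.54 = 13581.85
Landed cost = invoice 73541.05 + 13581.85 = 87122.90

Total landed cost: EUR 87122.90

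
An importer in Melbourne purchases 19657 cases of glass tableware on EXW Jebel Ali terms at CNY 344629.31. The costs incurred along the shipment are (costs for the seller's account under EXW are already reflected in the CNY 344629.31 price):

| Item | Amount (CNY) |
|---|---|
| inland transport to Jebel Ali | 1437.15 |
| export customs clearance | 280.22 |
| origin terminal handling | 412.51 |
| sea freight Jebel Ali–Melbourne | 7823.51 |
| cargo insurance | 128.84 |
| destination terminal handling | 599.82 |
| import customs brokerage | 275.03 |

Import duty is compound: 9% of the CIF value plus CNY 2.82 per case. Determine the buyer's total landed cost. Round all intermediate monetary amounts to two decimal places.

EXW: the seller makes goods available at their premises; the buyer bears all onward costs.
CIF value = EXW price + inland to port + export clearance + origin terminal + freight + insurance = 344629.31 + 1437.15 + 280.22 + 412.51 + 7823.51 + 128.84 = 354711.54
Ad valorem component: 354711.54 × 9% = 31924.04
Specific component: 19657 × 2.82 = 55432.74
Import duty = 31924.04 + 55432.74 = 87356.78
Buyer bears: inland to port 1437.15 + export clearance 280.22 + origin terminal 412.51 + freight 7823.51 + insurance 128.84 + destination terminal 599.82 + brokerage 275.03 + duty 87356.78 = 98313.86
Landed cost = invoice 344629.31 + 98313.86 = 442943.17

Total landed cost: CNY 442943.17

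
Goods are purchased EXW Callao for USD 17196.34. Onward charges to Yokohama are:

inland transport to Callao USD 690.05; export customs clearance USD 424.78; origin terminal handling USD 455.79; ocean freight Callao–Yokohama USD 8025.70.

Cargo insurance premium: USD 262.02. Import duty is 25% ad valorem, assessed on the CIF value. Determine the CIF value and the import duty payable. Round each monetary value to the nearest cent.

CIF value: USD 27054.68; import duty: USD 6763.67

CIF = EXW price + pre-shipment costs + freight + insurance
CIF = 17196.34 + 690.05 + 424.78 + 455.79 + 8025.70 + 262.02 = 27054.68
Import duty = 27054.68 × 25% = 6763.67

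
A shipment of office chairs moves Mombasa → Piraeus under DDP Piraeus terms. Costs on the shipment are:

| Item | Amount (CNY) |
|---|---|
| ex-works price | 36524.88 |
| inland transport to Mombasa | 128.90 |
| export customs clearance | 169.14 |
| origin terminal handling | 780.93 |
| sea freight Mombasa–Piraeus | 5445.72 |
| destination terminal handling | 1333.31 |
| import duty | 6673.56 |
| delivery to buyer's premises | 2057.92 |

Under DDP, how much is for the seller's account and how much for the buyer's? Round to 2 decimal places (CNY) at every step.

DDP: the seller bears all costs including import duty.
Seller's account: goods 36524.88 + inland to port 128.90 + export clearance 169.14 + origin terminal 780.93 + freight 5445.72 + destination terminal 1333.31 + duty 6673.56 + delivery 2057.92 = 53114.36
Buyer's account: 0.00

Seller: CNY 53114.36; buyer: CNY 0.00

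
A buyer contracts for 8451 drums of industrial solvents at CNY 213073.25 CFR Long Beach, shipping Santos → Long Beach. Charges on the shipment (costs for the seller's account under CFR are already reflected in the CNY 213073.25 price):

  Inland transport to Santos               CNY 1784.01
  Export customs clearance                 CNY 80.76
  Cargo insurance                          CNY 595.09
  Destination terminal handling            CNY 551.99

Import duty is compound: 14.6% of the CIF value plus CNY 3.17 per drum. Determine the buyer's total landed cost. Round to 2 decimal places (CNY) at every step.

CFR: the seller pays costs through ocean freight to the destination port, but not insurance.
Already in the invoice (seller's account under CFR): inland to port, export clearance — exclude.
CIF value = CFR price + insurance = 213073.25 + 595.09 = 213668.34
Ad valorem component: 213668.34 × 14.6% = 31195.58
Specific component: 8451 × 3.17 = 26789.67
Import duty = 31195.58 + 26789.67 = 57985.25
Buyer bears: insurance 595.09 + destination terminal 551.99 + duty 57985.25 = 59132.33
Landed cost = invoice 213073.25 + 59132.33 = 272205.58

Total landed cost: CNY 272205.58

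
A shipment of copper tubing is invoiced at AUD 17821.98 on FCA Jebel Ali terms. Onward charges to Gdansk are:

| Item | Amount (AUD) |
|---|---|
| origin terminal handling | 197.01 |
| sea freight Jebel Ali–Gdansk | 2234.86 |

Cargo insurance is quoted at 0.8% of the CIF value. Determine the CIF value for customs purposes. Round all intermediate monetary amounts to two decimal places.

CIF value: AUD 20417.19

Let C be the CIF value. C = FCA price + pre-shipment costs + freight + 0.8% × C
C − 0.8% × C = 17821.98 + 197.01 + 2234.86
0.992 × C = 20253.85
C = 20253.85 / 0.992 = 20417.19
Insurance premium = 0.8% × 20417.19 = 163.34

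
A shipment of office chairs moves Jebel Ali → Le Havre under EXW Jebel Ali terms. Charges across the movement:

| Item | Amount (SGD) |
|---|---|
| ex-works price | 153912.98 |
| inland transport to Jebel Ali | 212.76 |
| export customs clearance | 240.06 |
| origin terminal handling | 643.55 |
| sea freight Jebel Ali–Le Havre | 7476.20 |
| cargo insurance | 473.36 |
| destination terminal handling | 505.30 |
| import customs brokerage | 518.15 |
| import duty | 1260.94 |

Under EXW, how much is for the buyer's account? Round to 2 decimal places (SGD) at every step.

EXW: the seller makes goods available at their premises; the buyer bears all onward costs.
Seller's account: goods 153912.98 = 153912.98
Buyer's account: inland to port 212.76 + export clearance 240.06 + origin terminal 643.55 + freight 7476.20 + insurance 473.36 + destination terminal 505.30 + brokerage 518.15 + duty 1260.94 = 11330.32

Buyer's account: SGD 11330.32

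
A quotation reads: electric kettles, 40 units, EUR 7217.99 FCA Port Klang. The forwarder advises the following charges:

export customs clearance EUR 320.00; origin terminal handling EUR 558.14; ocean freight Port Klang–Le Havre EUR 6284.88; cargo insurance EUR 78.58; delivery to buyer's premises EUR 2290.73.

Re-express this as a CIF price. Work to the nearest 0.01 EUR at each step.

Not relevant to the conversion: export clearance — on the seller under both FCA and CIF; already in the FCA price and stays in the CIF price. delivery — on the buyer under both terms; not part of either seller's price.
From FCA to CIF, the seller additionally bears: origin terminal, freight, insurance.
CIF price = 7217.99 + 558.14 + 6284.88 + 78.58 = 14139.59

CIF price: EUR 14139.59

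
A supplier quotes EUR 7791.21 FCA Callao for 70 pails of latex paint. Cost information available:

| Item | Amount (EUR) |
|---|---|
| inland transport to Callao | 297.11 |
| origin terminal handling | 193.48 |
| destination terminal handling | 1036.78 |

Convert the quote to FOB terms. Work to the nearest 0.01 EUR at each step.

FOB price: EUR 7984.69

Not relevant to the conversion: inland to port — on the seller under both FCA and FOB; already in the FCA price and stays in the FOB price. destination terminal — on the buyer under both terms; not part of either seller's price.
From FCA to FOB, the seller additionally bears: origin terminal.
FOB price = 7791.21 + 193.48 = 7984.69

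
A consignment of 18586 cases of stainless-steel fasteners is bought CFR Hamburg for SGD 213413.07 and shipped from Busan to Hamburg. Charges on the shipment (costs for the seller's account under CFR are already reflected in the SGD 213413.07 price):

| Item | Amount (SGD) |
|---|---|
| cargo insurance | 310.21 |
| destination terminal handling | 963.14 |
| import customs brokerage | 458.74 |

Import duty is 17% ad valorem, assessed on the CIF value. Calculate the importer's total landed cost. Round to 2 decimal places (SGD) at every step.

Total landed cost: SGD 251478.12

CFR: the seller pays costs through ocean freight to the destination port, but not insurance.
CIF value = CFR price + insurance = 213413.07 + 310.21 = 213723.28
Import duty = 213723.28 × 17% = 36332.96
Buyer bears: insurance 310.21 + destination terminal 963.14 + brokerage 458.74 + duty 36332.96 = 38065.05
Landed cost = invoice 213413.07 + 38065.05 = 251478.12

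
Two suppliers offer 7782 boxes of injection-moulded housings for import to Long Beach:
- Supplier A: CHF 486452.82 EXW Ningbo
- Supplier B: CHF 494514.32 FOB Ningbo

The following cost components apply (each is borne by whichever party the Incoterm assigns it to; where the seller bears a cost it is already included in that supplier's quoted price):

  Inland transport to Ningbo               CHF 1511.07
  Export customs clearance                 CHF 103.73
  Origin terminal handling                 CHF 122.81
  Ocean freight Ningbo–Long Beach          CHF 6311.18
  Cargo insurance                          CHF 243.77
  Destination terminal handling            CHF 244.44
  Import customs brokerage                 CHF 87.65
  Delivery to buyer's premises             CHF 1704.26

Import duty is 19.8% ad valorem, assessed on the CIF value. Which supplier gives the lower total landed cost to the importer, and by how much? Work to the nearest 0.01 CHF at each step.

Supplier A is cheaper by CHF 7576.02

Supplier A (EXW):
CIF value = EXW price + inland to port + export clearance + origin terminal + freight + insurance = 486452.82 + 1511.07 + 103.73 + 122.81 + 6311.18 + 243.77 = 494745.38
Import duty = 494745.38 × 19.8% = 97959.59
Buyer bears (A): 1511.07 + 103.73 + 122.81 + 6311.18 + 243.77 + 244.44 + 87.65 + 1704.26 = 10328.91
Landed cost (A) = invoice 486452.82 + 10328.91 + duty 97959.59 = 594741.32
Supplier B (FOB):
CIF value = FOB price + freight + insurance = 494514.32 + 6311.18 + 243.77 = 501069.27
Import duty = 501069.27 × 19.8% = 99211.72
Buyer bears (B): 6311.18 + 243.77 + 244.44 + 87.65 + 1704.26 = 8591.30
Landed cost (B) = invoice 494514.32 + 8591.30 + duty 99211.72 = 602317.34
Difference = |594741.32 − 602317.34| = 7576.02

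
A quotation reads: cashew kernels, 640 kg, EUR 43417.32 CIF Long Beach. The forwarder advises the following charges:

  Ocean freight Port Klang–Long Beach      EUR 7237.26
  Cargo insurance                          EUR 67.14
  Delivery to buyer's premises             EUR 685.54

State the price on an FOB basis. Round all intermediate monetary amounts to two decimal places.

FOB price: EUR 36112.92

Not relevant to the conversion: delivery — on the buyer under both terms; not part of either seller's price.
From CIF to FOB, the seller no longer bears: freight, insurance.
FOB price = 43417.32 − 7237.26 − 67.14 = 36112.92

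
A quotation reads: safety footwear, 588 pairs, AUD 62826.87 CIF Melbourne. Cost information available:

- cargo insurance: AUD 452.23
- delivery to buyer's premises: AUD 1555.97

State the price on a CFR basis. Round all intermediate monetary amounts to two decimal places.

CFR price: AUD 62374.64

Not relevant to the conversion: delivery — on the buyer under both terms; not part of either seller's price.
From CIF to CFR, the seller no longer bears: insurance.
CFR price = 62826.87 − 452.23 = 62374.64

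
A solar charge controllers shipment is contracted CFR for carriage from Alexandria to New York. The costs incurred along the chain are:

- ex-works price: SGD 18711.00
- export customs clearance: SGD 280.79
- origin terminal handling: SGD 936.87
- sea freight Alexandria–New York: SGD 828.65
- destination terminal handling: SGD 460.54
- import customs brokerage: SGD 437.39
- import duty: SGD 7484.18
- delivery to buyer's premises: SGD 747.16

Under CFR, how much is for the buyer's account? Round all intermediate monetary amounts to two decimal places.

Buyer's account: SGD 9129.27

CFR: the seller pays costs through ocean freight to the destination port, but not insurance.
Seller's account: goods 18711.00 + export clearance 280.79 + origin terminal 936.87 + freight 828.65 = 20757.31
Buyer's account: destination terminal 460.54 + brokerage 437.39 + duty 7484.18 + delivery 747.16 = 9129.27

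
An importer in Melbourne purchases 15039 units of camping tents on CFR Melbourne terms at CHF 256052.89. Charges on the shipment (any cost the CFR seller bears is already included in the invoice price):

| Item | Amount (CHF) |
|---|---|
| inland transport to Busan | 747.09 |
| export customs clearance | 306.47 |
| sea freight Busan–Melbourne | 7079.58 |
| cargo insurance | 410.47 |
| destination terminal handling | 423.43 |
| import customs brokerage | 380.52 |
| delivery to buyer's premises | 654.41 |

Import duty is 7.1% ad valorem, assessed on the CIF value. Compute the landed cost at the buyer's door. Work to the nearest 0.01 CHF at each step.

Total landed cost: CHF 276130.62

CFR: the seller pays costs through ocean freight to the destination port, but not insurance.
Already in the invoice (seller's account under CFR): inland to port, export clearance, freight — exclude.
CIF value = CFR price + insurance = 256052.89 + 410.47 = 256463.36
Import duty = 256463.36 × 7.1% = 18208.90
Buyer bears: insurance 410.47 + destination terminal 423.43 + brokerage 380.52 + delivery 654.41 + duty 18208.90 = 20077.73
Landed cost = invoice 256052.89 + 20077.73 = 276130.62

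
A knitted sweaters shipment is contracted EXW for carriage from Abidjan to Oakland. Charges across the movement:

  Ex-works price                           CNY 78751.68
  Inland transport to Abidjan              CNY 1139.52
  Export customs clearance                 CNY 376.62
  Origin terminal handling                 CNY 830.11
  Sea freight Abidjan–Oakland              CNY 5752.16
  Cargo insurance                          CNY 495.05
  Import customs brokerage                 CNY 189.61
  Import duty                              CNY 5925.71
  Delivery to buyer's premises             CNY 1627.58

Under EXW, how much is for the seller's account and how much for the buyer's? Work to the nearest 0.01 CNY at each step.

Seller: CNY 78751.68; buyer: CNY 16336.36

EXW: the seller makes goods available at their premises; the buyer bears all onward costs.
Seller's account: goods 78751.68 = 78751.68
Buyer's account: inland to port 1139.52 + export clearance 376.62 + origin terminal 830.11 + freight 5752.16 + insurance 495.05 + brokerage 189.61 + duty 5925.71 + delivery 1627.58 = 16336.36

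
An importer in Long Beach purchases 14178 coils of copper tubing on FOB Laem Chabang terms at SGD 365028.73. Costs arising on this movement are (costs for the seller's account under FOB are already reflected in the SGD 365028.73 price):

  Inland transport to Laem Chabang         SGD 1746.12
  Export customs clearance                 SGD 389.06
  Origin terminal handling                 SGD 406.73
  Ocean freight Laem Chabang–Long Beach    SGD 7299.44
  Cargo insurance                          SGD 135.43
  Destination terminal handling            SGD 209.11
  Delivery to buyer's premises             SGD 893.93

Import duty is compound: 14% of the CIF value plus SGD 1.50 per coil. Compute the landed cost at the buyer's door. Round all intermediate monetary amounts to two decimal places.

FOB: the seller bears costs until goods are on board at the origin port; the buyer bears freight, insurance and all costs thereafter.
Already in the invoice (seller's account under FOB): inland to port, export clearance, origin terminal — exclude.
CIF value = FOB price + freight + insurance = 365028.73 + 7299.44 + 135.43 = 372463.60
Ad valorem component: 372463.60 × 14% = 52144.90
Specific component: 14178 × 1.50 = 21267.00
Import duty = 52144.90 + 21267.00 = 73411.90
Buyer bears: freight 7299.44 + insurance 135.43 + destination terminal 209.11 + delivery 893.93 + duty 73411.90 = 81949.81
Landed cost = invoice 365028.73 + 81949.81 = 446978.54

Total landed cost: SGD 446978.54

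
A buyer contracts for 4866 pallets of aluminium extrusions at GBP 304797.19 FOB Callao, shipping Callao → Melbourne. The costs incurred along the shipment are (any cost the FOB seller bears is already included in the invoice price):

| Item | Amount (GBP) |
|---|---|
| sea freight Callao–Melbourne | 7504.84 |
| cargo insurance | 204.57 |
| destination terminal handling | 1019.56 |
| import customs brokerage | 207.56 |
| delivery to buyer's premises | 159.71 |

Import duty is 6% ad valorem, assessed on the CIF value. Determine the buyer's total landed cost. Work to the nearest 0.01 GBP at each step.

FOB: the seller bears costs until goods are on board at the origin port; the buyer bears freight, insurance and all costs thereafter.
CIF value = FOB price + freight + insurance = 304797.19 + 7504.84 + 204.57 = 312506.60
Import duty = 312506.60 × 6% = 18750.40
Buyer bears: freight 7504.84 + insurance 204.57 + destination terminal 1019.56 + brokerage 207.56 + delivery 159.71 + duty 18750.40 = 27846.64
Landed cost = invoice 304797.19 + 27846.64 = 332643.83

Total landed cost: GBP 332643.83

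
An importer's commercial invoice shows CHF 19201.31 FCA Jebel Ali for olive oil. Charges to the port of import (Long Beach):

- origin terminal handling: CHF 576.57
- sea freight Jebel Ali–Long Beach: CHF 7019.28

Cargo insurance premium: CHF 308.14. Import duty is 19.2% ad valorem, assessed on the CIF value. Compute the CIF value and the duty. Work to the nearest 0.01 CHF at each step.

CIF value: CHF 27105.30; import duty: CHF 5204.22

CIF = FCA price + pre-shipment costs + freight + insurance
CIF = 19201.31 + 576.57 + 7019.28 + 308.14 = 27105.30
Import duty = 27105.30 × 19.2% = 5204.22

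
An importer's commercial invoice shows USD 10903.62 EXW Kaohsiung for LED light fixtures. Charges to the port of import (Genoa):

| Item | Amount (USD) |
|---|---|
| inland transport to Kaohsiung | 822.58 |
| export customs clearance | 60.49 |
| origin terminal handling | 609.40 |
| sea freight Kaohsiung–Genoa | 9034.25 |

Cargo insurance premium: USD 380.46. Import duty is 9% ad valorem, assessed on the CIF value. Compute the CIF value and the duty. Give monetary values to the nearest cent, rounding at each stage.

CIF = EXW price + pre-shipment costs + freight + insurance
CIF = 10903.62 + 822.58 + 60.49 + 609.40 + 9034.25 + 380.46 = 21810.80
Import duty = 21810.80 × 9% = 1962.97

CIF value: USD 21810.80; import duty: USD 1962.97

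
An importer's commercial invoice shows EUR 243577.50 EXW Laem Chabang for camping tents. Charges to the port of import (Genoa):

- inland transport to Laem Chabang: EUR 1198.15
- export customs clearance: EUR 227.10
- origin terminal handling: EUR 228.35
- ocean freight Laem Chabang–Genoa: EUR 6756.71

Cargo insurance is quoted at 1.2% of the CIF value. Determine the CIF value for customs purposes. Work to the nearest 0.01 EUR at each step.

CIF value: EUR 255048.39

Let C be the CIF value. C = EXW price + pre-shipment costs + freight + 1.2% × C
C − 1.2% × C = 243577.50 + 1198.15 + 227.10 + 228.35 + 6756.71
0.988 × C = 251987.81
C = 251987.81 / 0.988 = 255048.39
Insurance premium = 1.2% × 255048.39 = 3060.58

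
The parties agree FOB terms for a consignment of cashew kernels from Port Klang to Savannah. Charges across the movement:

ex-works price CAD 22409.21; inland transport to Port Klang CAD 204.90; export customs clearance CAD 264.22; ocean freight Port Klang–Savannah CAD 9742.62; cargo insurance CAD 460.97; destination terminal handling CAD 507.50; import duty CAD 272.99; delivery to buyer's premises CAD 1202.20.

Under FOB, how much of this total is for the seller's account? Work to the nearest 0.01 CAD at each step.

Seller's account: CAD 22878.33

FOB: the seller bears costs until goods are on board at the origin port; the buyer bears freight, insurance and all costs thereafter.
Seller's account: goods 22409.21 + inland to port 204.90 + export clearance 264.22 = 22878.33
Buyer's account: freight 9742.62 + insurance 460.97 + destination terminal 507.50 + duty 272.99 + delivery 1202.20 = 12186.28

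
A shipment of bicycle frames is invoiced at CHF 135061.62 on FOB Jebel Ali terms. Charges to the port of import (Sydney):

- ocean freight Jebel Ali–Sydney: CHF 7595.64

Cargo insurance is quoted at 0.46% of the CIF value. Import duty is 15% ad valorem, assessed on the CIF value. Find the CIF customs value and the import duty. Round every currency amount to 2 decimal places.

CIF value: CHF 143316.52; import duty: CHF 21497.48

Let C be the CIF value. C = FOB price + freight + 0.46% × C
C − 0.46% × C = 135061.62 + 7595.64
0.9954 × C = 142657.26
C = 142657.26 / 0.9954 = 143316.52
Insurance premium = 0.46% × 143316.52 = 659.26
Import duty = 143316.52 × 15% = 21497.48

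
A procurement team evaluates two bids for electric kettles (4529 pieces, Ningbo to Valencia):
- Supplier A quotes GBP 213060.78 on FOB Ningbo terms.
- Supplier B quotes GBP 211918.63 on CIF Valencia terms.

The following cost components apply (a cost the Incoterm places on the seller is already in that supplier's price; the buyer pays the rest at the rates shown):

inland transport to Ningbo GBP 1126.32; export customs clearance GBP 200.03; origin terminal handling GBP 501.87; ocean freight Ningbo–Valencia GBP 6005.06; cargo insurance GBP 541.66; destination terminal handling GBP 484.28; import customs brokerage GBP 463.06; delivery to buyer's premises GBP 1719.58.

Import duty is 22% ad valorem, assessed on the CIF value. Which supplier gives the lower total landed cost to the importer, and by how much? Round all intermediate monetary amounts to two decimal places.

Supplier B is cheaper by GBP 9380.42

Supplier A (FOB):
CIF value = FOB price + freight + insurance = 213060.78 + 6005.06 + 541.66 = 219607.50
Import duty = 219607.50 × 22% = 48313.65
Buyer bears (A): 6005.06 + 541.66 + 484.28 + 463.06 + 1719.58 = 9213.64
Landed cost (A) = invoice 213060.78 + 9213.64 + duty 48313.65 = 270588.07
Supplier B (CIF):
The CIF price already equals the CIF value: 211918.63
Import duty = 211918.63 × 22% = 46622.10
Buyer bears (B): 484.28 + 463.06 + 1719.58 = 2666.92
Landed cost (B) = invoice 211918.63 + 2666.92 + duty 46622.10 = 261207.65
Difference = |270588.07 − 261207.65| = 9380.42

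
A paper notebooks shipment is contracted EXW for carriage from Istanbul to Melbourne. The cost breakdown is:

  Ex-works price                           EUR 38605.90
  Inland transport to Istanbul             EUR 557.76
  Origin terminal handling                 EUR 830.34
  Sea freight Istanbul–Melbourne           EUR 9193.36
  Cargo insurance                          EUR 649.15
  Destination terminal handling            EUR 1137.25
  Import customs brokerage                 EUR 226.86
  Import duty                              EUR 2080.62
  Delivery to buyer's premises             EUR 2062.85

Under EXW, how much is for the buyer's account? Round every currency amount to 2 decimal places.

EXW: the seller makes goods available at their premises; the buyer bears all onward costs.
Seller's account: goods 38605.90 = 38605.90
Buyer's account: inland to port 557.76 + origin terminal 830.34 + freight 9193.36 + insurance 649.15 + destination terminal 1137.25 + brokerage 226.86 + duty 2080.62 + delivery 2062.85 = 16738.19

Buyer's account: EUR 16738.19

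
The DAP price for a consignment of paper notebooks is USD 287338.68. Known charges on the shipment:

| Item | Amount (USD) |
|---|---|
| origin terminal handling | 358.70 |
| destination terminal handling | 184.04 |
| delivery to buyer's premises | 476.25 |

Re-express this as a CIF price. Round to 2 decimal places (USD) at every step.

CIF price: USD 286678.39

Not relevant to the conversion: origin terminal — on the seller under both DAP and CIF; already in the DAP price and stays in the CIF price.
From DAP to CIF, the seller no longer bears: destination terminal, delivery.
CIF price = 287338.68 − 184.04 − 476.25 = 286678.39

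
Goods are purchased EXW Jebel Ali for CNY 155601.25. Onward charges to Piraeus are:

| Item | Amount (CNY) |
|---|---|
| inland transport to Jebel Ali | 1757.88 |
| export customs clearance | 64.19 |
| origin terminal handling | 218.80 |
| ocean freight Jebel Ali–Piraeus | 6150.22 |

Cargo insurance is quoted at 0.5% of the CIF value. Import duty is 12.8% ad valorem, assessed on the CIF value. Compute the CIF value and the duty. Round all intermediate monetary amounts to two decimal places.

CIF value: CNY 164615.42; import duty: CNY 21070.77

Let C be the CIF value. C = EXW price + pre-shipment costs + freight + 0.5% × C
C − 0.5% × C = 155601.25 + 1757.88 + 64.19 + 218.80 + 6150.22
0.995 × C = 163792.34
C = 163792.34 / 0.995 = 164615.42
Insurance premium = 0.5% × 164615.42 = 823.08
Import duty = 164615.42 × 12.8% = 21070.77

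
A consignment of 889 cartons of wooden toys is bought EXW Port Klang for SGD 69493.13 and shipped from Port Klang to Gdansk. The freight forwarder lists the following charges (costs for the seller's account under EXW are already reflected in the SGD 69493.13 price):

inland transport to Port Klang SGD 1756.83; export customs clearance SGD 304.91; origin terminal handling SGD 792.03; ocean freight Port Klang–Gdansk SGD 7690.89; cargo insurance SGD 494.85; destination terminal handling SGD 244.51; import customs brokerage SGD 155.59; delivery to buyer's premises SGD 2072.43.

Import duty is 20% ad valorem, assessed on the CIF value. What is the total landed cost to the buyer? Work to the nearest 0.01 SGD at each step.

Total landed cost: SGD 99111.70

EXW: the seller makes goods available at their premises; the buyer bears all onward costs.
CIF value = EXW price + inland to port + export clearance + origin terminal + freight + insurance = 69493.13 + 1756.83 + 304.91 + 792.03 + 7690.89 + 494.85 = 80532.64
Import duty = 80532.64 × 20% = 16106.53
Buyer bears: inland to port 1756.83 + export clearance 304.91 + origin terminal 792.03 + freight 7690.89 + insurance 494.85 + destination terminal 244.51 + brokerage 155.59 + delivery 2072.43 + duty 16106.53 = 29618.57
Landed cost = invoice 69493.13 + 29618.57 = 99111.70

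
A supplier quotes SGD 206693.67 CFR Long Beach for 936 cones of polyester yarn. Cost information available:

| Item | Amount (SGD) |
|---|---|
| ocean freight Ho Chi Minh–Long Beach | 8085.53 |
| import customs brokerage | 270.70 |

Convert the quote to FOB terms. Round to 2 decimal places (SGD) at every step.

Not relevant to the conversion: brokerage — on the buyer under both terms; not part of either seller's price.
From CFR to FOB, the seller no longer bears: freight.
FOB price = 206693.67 − 8085.53 = 198608.14

FOB price: SGD 198608.14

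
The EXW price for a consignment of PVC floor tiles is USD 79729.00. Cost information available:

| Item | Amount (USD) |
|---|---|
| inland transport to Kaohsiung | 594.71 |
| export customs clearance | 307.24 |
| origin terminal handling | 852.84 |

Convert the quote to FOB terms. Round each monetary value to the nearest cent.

From EXW to FOB, the seller additionally bears: inland to port, export clearance, origin terminal.
FOB price = 79729.00 + 594.71 + 307.24 + 852.84 = 81483.79

FOB price: USD 81483.79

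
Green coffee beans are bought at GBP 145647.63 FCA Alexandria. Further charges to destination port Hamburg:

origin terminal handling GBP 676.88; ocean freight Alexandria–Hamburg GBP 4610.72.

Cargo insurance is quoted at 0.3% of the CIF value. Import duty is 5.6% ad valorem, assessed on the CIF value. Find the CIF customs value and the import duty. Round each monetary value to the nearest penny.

CIF value: GBP 151389.40; import duty: GBP 8477.81

Let C be the CIF value. C = FCA price + pre-shipment costs + freight + 0.3% × C
C − 0.3% × C = 145647.63 + 676.88 + 4610.72
0.997 × C = 150935.23
C = 150935.23 / 0.997 = 151389.40
Insurance premium = 0.3% × 151389.40 = 454.17
Import duty = 151389.40 × 5.6% = 8477.81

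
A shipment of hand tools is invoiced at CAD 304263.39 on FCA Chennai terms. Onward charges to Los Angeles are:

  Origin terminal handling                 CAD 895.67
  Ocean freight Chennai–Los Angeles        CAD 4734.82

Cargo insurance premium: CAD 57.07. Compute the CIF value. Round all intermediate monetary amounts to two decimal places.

CIF = FCA price + pre-shipment costs + freight + insurance
CIF = 304263.39 + 895.67 + 4734.82 + 57.07 = 309950.95

CIF value: CAD 309950.95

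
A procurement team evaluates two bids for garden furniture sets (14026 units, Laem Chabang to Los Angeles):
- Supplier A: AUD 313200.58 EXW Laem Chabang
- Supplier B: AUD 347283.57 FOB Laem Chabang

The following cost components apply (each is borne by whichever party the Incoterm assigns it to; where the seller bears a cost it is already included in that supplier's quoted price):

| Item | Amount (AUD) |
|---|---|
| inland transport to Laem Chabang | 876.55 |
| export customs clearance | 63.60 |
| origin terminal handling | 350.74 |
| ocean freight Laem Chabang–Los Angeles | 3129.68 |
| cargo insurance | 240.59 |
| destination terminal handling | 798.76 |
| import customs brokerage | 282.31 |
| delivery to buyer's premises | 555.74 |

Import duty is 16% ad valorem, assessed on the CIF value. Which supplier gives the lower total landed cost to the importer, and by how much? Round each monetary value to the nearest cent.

Supplier A (EXW):
CIF value = EXW price + inland to port + export clearance + origin terminal + freight + insurance = 313200.58 + 876.55 + 63.60 + 350.74 + 3129.68 + 240.59 = 317861.74
Import duty = 317861.74 × 16% = 50857.88
Buyer bears (A): 876.55 + 63.60 + 350.74 + 3129.68 + 240.59 + 798.76 + 282.31 + 555.74 = 6297.97
Landed cost (A) = invoice 313200.58 + 6297.97 + duty 50857.88 = 370356.43
Supplier B (FOB):
CIF value = FOB price + freight + insurance = 347283.57 + 3129.68 + 240.59 = 350653.84
Import duty = 350653.84 × 16% = 56104.61
Buyer bears (B): 3129.68 + 240.59 + 798.76 + 282.31 + 555.74 = 5007.08
Landed cost (B) = invoice 347283.57 + 5007.08 + duty 56104.61 = 408395.26
Difference = |370356.43 − 408395.26| = 38038.83

Supplier A is cheaper by AUD 38038.83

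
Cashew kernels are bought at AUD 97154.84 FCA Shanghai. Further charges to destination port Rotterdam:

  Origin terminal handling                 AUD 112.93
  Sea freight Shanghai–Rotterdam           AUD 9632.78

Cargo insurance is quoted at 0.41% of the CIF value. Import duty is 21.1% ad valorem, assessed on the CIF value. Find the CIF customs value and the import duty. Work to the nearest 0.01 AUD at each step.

CIF value: AUD 107340.65; import duty: AUD 22648.88

Let C be the CIF value. C = FCA price + pre-shipment costs + freight + 0.41% × C
C − 0.41% × C = 97154.84 + 112.93 + 9632.78
0.9959 × C = 106900.55
C = 106900.55 / 0.9959 = 107340.65
Insurance premium = 0.41% × 107340.65 = 440.10
Import duty = 107340.65 × 21.1% = 22648.88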